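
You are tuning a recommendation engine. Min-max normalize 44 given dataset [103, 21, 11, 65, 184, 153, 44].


min=11, max=184
(44-11)/(184-11) = 33/173 = 0.1908

0.1908


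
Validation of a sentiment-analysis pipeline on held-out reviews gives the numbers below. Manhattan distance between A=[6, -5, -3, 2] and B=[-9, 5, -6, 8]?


d = |6+ 9| + |-5-5| + |-3+ 6| + |2-8|
  = 15 + 10 + 3 + 6
  = 34

34


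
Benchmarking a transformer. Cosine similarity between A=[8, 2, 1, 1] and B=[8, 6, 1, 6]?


A·B = 8·8 + 2·6 + 1·1 + 1·6 = 83
‖A‖ = √70 = 8.3666, ‖B‖ = √137 = 11.7047
cos = 83/(√70·√137) = 83/√9590 = 0.8476

0.8476


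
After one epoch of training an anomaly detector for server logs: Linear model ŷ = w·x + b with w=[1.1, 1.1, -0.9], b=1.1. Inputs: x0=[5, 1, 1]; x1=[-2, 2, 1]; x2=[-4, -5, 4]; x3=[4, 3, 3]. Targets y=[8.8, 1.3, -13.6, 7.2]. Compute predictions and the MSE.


ŷ0 = (1.1)·(5) + (1.1)·(1) + (-0.9)·(1) + 1.1 = 6.8
ŷ1 = (1.1)·(-2) + (1.1)·(2) + (-0.9)·(1) + 1.1 = 0.2
ŷ2 = (1.1)·(-4) + (1.1)·(-5) + (-0.9)·(4) + 1.1 = -12.4
ŷ3 = (1.1)·(4) + (1.1)·(3) + (-0.9)·(3) + 1.1 = 6.1
errors² = [4.0, 1.21, 1.44, 1.21]
MSE = 7.8600/4 = 1.965

1.965


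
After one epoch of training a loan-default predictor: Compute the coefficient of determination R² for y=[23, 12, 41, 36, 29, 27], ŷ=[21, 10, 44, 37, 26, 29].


ȳ = 28
SS_res = Σ(y-ŷ)² = 31
SS_tot = Σ(y-ȳ)² = 516
R² = 1 - SS_res/SS_tot = 1 - 0.0601 = 0.9399

0.9399


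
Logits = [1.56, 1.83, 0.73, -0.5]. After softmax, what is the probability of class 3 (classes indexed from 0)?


Exponentials: e^1.56=4.7588, e^1.83=6.2339, e^0.73=2.0751, e^-0.5=0.6065
Sum = 13.6743
Softmax = [0.348, 0.4559, 0.1518, 0.0444]
p[3] = 0.6065/13.6743 = 0.0444

0.0444


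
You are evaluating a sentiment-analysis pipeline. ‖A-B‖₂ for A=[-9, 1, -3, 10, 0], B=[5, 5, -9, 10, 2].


d = √((-9-5)² + (1-5)² + (-3+ 9)² + (10-10)² + (0-2)²)
  = √(196 + 16 + 36 + 0 + 4)
  = √252 = 15.8745

15.8745


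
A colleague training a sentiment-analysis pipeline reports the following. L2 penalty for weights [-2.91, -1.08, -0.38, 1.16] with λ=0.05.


‖w‖₂² = (-2.91)² + (-1.08)² + (-0.38)² + (1.16)²
     = 8.4681 + 1.1664 + 0.1444 + 1.3456
     = 11.1245
λ·‖w‖₂² = 0.05·11.1245 = 0.556225

0.556225


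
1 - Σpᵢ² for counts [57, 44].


Probabilities: [57/101, 44/101] ≈ [0.5644, 0.4356]
Σpᵢ² = (3249 + 1936)/101² = 5185/10201
Gini = 1 - Σpᵢ² = 1 - 5185/10201 = 0.4917

0.4917


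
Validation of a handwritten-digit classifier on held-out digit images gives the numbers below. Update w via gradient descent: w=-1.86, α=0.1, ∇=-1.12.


w_new = w - α·∇
= -1.86 - 0.1·-1.12
= -1.86 + 0.112
= -1.748

-1.748


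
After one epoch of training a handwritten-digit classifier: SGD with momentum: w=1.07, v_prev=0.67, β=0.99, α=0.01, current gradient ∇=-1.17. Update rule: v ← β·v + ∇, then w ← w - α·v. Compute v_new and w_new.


v_new = 0.99·0.67 - 1.17 = 0.6633 - 1.17 = -0.5067
w_new = 1.07 - 0.01·-0.5067 = 1.07 + 0.005067 = 1.075067

v_new=-0.5067, w_new=1.075067


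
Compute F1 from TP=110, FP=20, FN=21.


Precision = 110/130 = 0.8462
Recall = 110/131 = 0.8397
F1 = 2·P·R/(P+R) = 2·TP/(2·TP+FP+FN) = 220/(220+20+21) = 220/261 = 0.8429

0.8429


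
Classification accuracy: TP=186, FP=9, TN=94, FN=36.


Accuracy = (TP+TN)/(TP+TN+FP+FN)
= (186+94)/(325)
= 280/325 = 86.15%

86.15%


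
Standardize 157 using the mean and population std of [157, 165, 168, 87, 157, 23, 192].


μ = 135.5714, σ = 54.8397
z = (157 - 135.5714)/54.8397 = 0.3907

0.3907


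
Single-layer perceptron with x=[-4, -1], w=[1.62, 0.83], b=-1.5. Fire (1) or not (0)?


z = (-4)·(1.62) + (-1)·(0.83) - 1.5
  = -8.81
step(z) = 0 (z<0)

0


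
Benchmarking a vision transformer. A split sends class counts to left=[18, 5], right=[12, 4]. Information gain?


Parent = [30, 9], H_parent = 0.7793
H_left = 0.7554 (n=23), H_right = 0.8113 (n=16)
H_children = (23/39)·0.7554 + (16/39)·0.8113 = 0.7783
IG = 0.7793 - 0.7783 = 0.001

0.001


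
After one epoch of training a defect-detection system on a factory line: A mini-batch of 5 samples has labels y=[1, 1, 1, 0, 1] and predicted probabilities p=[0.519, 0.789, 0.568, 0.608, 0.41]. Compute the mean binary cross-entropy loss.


L[0] = -ln(0.519) = 0.6559
L[1] = -ln(0.789) = 0.237
L[2] = -ln(0.568) = 0.5656
L[3] = -ln(1-0.608) = -ln(0.392) = 0.9365
L[4] = -ln(0.41) = 0.8916
mean = (0.6559 + 0.237 + 0.5656 + 0.9365 + 0.8916)/5 = 0.6573

0.6573


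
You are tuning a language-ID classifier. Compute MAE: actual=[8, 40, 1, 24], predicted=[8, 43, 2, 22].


Absolute errors: |8-8|=0, |40-43|=3, |1-2|=1, |24-22|=2
Sum = 6
MAE = 6/4 = 3/2

3/2


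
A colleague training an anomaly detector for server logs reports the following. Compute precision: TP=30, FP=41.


Precision = TP/(TP+FP)
= 30/(30+41)
= 30/71 = 42.25%

42.25%


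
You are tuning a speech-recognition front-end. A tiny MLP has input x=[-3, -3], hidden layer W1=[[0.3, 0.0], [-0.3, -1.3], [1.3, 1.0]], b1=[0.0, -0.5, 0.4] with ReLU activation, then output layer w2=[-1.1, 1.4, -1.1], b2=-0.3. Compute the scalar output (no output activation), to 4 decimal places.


z1[0] = (0.3)·(-3) + (0.0)·(-3) + 0.0 = -0.9
z1[1] = (-0.3)·(-3) + (-1.3)·(-3) - 0.5 = 4.3
z1[2] = (1.3)·(-3) + (1.0)·(-3) + 0.4 = -6.5
h = ReLU(z1) = [0.0, 4.3, 0.0]
output = (-1.1)·(0.0) + (1.4)·(4.3) + (-1.1)·(0.0) - 0.3 = 5.72

5.72


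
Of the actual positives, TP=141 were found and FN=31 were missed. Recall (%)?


Recall = TP/(TP+FN)
= 141/(141+31)
= 141/172 = 81.98%

81.98%


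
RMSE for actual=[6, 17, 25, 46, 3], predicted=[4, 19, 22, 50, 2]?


MSE = 34/5 = 6.8
RMSE = √(34/5) = 2.6077

2.6077


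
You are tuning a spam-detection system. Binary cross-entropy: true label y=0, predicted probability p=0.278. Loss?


BCE = -[y·ln(p) + (1-y)·ln(1-p)]
= -0 - 1·ln(1-0.278)
= -ln(0.722) = 0.3257

0.3257


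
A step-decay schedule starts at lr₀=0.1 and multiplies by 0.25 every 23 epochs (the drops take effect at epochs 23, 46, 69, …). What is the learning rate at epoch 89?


n_drops = ⌊89/23⌋ = 3
lr = 0.1·0.25^3 = 0.1·0.015625 = 0.0015625

0.0015625


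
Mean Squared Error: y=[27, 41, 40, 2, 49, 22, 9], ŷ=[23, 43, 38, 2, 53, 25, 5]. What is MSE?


Squared errors: (27-23)²=16, (41-43)²=4, (40-38)²=4, (2-2)²=0, (49-53)²=16, (22-25)²=9, (9-5)²=16
Sum = 65
MSE = 65/7 = 65/7

65/7


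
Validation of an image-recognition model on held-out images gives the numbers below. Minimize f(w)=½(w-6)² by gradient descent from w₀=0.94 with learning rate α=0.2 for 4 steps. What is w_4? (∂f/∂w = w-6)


step 1: grad = 0.94-6 = -5.06; w = 0.94 - 0.2·(-5.06) = 1.952
step 2: grad = 1.952-6 = -4.048; w = 1.952 - 0.2·(-4.048) = 2.7616
step 3: grad = 2.7616-6 = -3.2384; w = 2.7616 - 0.2·(-3.2384) = 3.40928
step 4: grad = 3.40928-6 = -2.59072; w = 3.40928 - 0.2·(-2.59072) = 3.927424

3.927424


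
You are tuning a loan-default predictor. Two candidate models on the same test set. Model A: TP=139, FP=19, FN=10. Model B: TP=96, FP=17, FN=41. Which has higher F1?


Model A: P=139/158=0.8797, R=139/149=0.9329, F1=2PR/(P+R)=2TP/(2TP+FP+FN)=278/307=0.9055
Model B: P=96/113=0.8496, R=96/137=0.7007, F1=2PR/(P+R)=2TP/(2TP+FP+FN)=192/250=0.768
0.9055 > 0.768 → Model A

Model A


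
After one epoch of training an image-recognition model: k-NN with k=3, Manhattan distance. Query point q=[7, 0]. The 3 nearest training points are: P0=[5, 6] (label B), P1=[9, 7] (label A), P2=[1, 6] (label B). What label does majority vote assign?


d(q,P0) = 8  (label B)
d(q,P1) = 9  (label A)
d(q,P2) = 12  (label B)
Votes: A=1, B=2
Majority → B

B


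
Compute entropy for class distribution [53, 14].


Probabilities: [53/67, 14/67] ≈ [0.791, 0.209]
H = -((53/67)·log₂(53/67) + (14/67)·log₂(14/67))
  = 0.7395 bits

0.7395 bits


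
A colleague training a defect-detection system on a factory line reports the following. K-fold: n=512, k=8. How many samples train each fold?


Fold size = 512/8 = 64
Training per fold = 512 - 64 = 448

448


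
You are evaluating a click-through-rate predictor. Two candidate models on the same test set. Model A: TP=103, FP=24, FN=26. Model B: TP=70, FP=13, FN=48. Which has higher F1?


Model A: P=103/127=0.811, R=103/129=0.7984, F1=2PR/(P+R)=2TP/(2TP+FP+FN)=206/256=0.8047
Model B: P=70/83=0.8434, R=70/118=0.5932, F1=2PR/(P+R)=2TP/(2TP+FP+FN)=140/201=0.6965
0.8047 > 0.6965 → Model A

Model A


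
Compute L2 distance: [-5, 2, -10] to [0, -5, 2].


d = √((-5-0)² + (2+ 5)² + (-10-2)²)
  = √(25 + 49 + 144)
  = √218 = 14.7648

14.7648


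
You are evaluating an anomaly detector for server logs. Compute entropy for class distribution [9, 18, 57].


Probabilities: [9/84, 18/84, 57/84] ≈ [0.1071, 0.2143, 0.6786]
H = -((9/84)·log₂(9/84) + (18/84)·log₂(18/84) + (57/84)·log₂(57/84))
  = 1.2011 bits

1.2011 bits


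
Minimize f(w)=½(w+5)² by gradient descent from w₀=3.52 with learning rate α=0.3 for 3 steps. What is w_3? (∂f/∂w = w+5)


step 1: grad = 3.52+5 = 8.52; w = 3.52 - 0.3·(8.52) = 0.964
step 2: grad = 0.964+5 = 5.964; w = 0.964 - 0.3·(5.964) = -0.8252
step 3: grad = -0.8252+5 = 4.1748; w = -0.8252 - 0.3·(4.1748) = -2.07764

-2.07764


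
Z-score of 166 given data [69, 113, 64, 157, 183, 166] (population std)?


μ = 125.3333, σ = 46.6714
z = (166 - 125.3333)/46.6714 = 0.8713

0.8713


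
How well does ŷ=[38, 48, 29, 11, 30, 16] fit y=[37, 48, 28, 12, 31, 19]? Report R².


ȳ = 29.1667
SS_res = Σ(y-ŷ)² = 13
SS_tot = Σ(y-ȳ)² = 818.83
R² = 1 - SS_res/SS_tot = 1 - 0.0159 = 0.9841

0.9841


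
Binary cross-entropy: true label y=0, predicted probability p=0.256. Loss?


BCE = -[y·ln(p) + (1-y)·ln(1-p)]
= -0 - 1·ln(1-0.256)
= -ln(0.744) = 0.2957

0.2957


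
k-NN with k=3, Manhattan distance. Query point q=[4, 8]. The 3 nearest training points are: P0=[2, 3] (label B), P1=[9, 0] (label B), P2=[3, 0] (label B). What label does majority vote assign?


d(q,P0) = 7  (label B)
d(q,P1) = 13  (label B)
d(q,P2) = 9  (label B)
Votes: A=0, B=3
Majority → B

B


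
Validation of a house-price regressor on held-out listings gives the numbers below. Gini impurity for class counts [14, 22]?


Probabilities: [14/36, 22/36] ≈ [0.3889, 0.6111]
Σpᵢ² = (196 + 484)/36² = 680/1296
Gini = 1 - Σpᵢ² = 1 - 680/1296 = 0.4753

0.4753


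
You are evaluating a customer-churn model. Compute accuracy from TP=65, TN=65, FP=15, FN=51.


Accuracy = (TP+TN)/(TP+TN+FP+FN)
= (65+65)/(196)
= 130/196 = 66.33%

66.33%


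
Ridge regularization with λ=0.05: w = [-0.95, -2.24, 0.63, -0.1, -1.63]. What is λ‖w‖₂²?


‖w‖₂² = (-0.95)² + (-2.24)² + (0.63)² + (-0.1)² + (-1.63)²
     = 0.9025 + 5.0176 + 0.3969 + 0.01 + 2.6569
     = 8.9839
λ·‖w‖₂² = 0.05·8.9839 = 0.449195

0.449195


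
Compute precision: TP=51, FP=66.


Precision = TP/(TP+FP)
= 51/(51+66)
= 51/117 = 43.59%

43.59%


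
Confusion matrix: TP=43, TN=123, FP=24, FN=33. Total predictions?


Total = TP + TN + FP + FN
= 43 + 123 + 24 + 33
= 223
(Predicted positive: 67, predicted negative: 156)

223


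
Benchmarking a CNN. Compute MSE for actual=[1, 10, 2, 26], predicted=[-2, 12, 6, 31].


Squared errors: (1+ 2)²=9, (10-12)²=4, (2-6)²=16, (26-31)²=25
Sum = 54
MSE = 54/4 = 27/2

27/2


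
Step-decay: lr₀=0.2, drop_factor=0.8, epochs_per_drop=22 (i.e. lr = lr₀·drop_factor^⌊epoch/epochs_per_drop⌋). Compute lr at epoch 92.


n_drops = ⌊92/22⌋ = 4
lr = 0.2·0.8^4 = 0.2·0.4096 = 0.08192

0.08192


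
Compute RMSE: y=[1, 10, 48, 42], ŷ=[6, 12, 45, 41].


MSE = 39/4 = 9.75
RMSE = √(39/4) = 3.1225

3.1225


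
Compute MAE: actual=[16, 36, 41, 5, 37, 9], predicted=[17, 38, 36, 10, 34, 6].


Absolute errors: |16-17|=1, |36-38|=2, |41-36|=5, |5-10|=5, |37-34|=3, |9-6|=3
Sum = 19
MAE = 19/6 = 19/6

19/6


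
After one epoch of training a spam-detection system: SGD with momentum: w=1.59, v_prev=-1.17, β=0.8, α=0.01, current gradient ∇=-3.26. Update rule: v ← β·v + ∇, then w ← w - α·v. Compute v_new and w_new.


v_new = 0.8·-1.17 - 3.26 = -0.936 - 3.26 = -4.196
w_new = 1.59 - 0.01·-4.196 = 1.59 + 0.04196 = 1.63196

v_new=-4.196, w_new=1.63196


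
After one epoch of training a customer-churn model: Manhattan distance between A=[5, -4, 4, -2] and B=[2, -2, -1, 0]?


d = |5-2| + |-4+ 2| + |4+ 1| + |-2-0|
  = 3 + 2 + 5 + 2
  = 12

12


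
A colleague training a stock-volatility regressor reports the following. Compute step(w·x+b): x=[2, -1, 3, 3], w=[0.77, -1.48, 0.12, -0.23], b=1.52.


z = (2)·(0.77) + (-1)·(-1.48) + (3)·(0.12) + (3)·(-0.23) + 1.52
  = 4.21
step(z) = 1 (z≥0)

1


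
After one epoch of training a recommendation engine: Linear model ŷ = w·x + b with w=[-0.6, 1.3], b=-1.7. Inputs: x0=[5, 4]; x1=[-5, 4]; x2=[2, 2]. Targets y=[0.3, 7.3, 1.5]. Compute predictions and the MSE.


ŷ0 = (-0.6)·(5) + (1.3)·(4) - 1.7 = 0.5
ŷ1 = (-0.6)·(-5) + (1.3)·(4) - 1.7 = 6.5
ŷ2 = (-0.6)·(2) + (1.3)·(2) - 1.7 = -0.3
errors² = [0.04, 0.64, 3.24]
MSE = 3.9200/3 = 1.3067

1.3067


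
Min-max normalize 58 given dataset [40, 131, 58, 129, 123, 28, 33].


min=28, max=131
(58-28)/(131-28) = 30/103 = 0.2913

0.2913


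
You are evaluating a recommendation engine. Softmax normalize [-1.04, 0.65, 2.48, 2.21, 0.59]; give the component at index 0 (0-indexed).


Exponentials: e^-1.04=0.3535, e^0.65=1.9155, e^2.48=11.9413, e^2.21=9.1157, e^0.59=1.804
Sum = 25.13
Softmax = [0.0141, 0.0762, 0.4752, 0.3627, 0.0718]
p[0] = 0.3535/25.13 = 0.0141

0.0141


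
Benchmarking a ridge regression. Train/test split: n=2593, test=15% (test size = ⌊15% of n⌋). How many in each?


Test = ⌊2593·15/100⌋ = 388
Train = 2593 - 388 = 2205

Train: 2205, Test: 388


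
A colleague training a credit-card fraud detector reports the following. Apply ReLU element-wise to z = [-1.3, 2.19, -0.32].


ReLU(-1.3) = max(0, -1.3) = 0.0
ReLU(2.19) = max(0, 2.19) = 2.19
ReLU(-0.32) = max(0, -0.32) = 0.0
result = [0.0, 2.19, 0.0]

[0.0, 2.19, 0.0]


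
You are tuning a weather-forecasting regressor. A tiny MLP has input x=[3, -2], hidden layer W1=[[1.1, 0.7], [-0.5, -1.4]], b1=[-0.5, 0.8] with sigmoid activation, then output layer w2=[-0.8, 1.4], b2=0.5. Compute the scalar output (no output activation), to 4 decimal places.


z1[0] = (1.1)·(3) + (0.7)·(-2) - 0.5 = 1.4
z1[1] = (-0.5)·(3) + (-1.4)·(-2) + 0.8 = 2.1
h = sigmoid(z1) = [0.8022, 0.8909]
output = (-0.8)·(0.8022) + (1.4)·(0.8909) + 0.5 = 1.1055

1.1055


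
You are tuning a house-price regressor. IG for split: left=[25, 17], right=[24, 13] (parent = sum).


Parent = [49, 30], H_parent = 0.9579
H_left = 0.9737 (n=42), H_right = 0.9353 (n=37)
H_children = (42/79)·0.9737 + (37/79)·0.9353 = 0.9557
IG = 0.9579 - 0.9557 = 0.0022

0.0022


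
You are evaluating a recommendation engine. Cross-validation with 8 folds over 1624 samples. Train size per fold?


Fold size = 1624/8 = 203
Training per fold = 1624 - 203 = 1421

1421


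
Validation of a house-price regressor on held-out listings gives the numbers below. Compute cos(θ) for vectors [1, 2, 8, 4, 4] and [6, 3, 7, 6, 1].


A·B = 1·6 + 2·3 + 8·7 + 4·6 + 4·1 = 96
‖A‖ = √101 = 10.0499, ‖B‖ = √131 = 11.4455
cos = 96/(√101·√131) = 96/√13231 = 0.8346

0.8346


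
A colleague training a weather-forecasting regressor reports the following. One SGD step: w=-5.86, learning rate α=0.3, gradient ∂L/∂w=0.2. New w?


w_new = w - α·∇
= -5.86 - 0.3·0.2
= -5.86 - 0.06
= -5.92

-5.92


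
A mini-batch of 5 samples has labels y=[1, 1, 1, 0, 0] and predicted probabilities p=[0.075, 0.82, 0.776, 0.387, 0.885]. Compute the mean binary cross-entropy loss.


L[0] = -ln(0.075) = 2.5903
L[1] = -ln(0.82) = 0.1985
L[2] = -ln(0.776) = 0.2536
L[3] = -ln(1-0.387) = -ln(0.613) = 0.4894
L[4] = -ln(1-0.885) = -ln(0.115) = 2.1628
mean = (2.5903 + 0.1985 + 0.2536 + 0.4894 + 2.1628)/5 = 1.1389

1.1389


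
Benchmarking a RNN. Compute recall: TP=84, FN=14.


Recall = TP/(TP+FN)
= 84/(84+14)
= 84/98 = 85.71%

85.71%


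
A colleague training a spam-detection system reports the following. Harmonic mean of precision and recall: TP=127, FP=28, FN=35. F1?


Precision = 127/155 = 0.8194
Recall = 127/162 = 0.784
F1 = 2·P·R/(P+R) = 2·TP/(2·TP+FP+FN) = 254/(254+28+35) = 254/317 = 0.8013

0.8013


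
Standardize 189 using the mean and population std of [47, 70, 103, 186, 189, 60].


μ = 109.1667, σ = 57.9236
z = (189 - 109.1667)/57.9236 = 1.3783

1.3783


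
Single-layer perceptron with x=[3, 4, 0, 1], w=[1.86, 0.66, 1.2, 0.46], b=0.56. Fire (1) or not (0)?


z = (3)·(1.86) + (4)·(0.66) + (0)·(1.2) + (1)·(0.46) + 0.56
  = 9.24
step(z) = 1 (z≥0)

1


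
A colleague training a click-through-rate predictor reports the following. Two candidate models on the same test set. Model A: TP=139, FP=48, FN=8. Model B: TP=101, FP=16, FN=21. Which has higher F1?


Model A: P=139/187=0.7433, R=139/147=0.9456, F1=2PR/(P+R)=2TP/(2TP+FP+FN)=278/334=0.8323
Model B: P=101/117=0.8632, R=101/122=0.8279, F1=2PR/(P+R)=2TP/(2TP+FP+FN)=202/239=0.8452
0.8323 < 0.8452 → Model B

Model B


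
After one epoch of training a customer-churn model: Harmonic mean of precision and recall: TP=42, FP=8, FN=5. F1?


Precision = 42/50 = 0.84
Recall = 42/47 = 0.8936
F1 = 2·P·R/(P+R) = 2·TP/(2·TP+FP+FN) = 84/(84+8+5) = 84/97 = 0.866

0.866


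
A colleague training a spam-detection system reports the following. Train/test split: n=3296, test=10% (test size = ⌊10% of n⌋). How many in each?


Test = ⌊3296·10/100⌋ = 329
Train = 3296 - 329 = 2967

Train: 2967, Test: 329


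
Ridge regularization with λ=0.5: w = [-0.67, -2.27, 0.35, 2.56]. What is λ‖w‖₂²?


‖w‖₂² = (-0.67)² + (-2.27)² + (0.35)² + (2.56)²
     = 0.4489 + 5.1529 + 0.1225 + 6.5536
     = 12.2779
λ·‖w‖₂² = 0.5·12.2779 = 6.13895

6.13895


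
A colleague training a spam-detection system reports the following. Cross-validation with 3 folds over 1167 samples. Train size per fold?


Fold size = 1167/3 = 389
Training per fold = 1167 - 389 = 778

778


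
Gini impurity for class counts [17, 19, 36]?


Probabilities: [17/72, 19/72, 36/72] ≈ [0.2361, 0.2639, 0.5]
Σpᵢ² = (289 + 361 + 1296)/72² = 1946/5184
Gini = 1 - Σpᵢ² = 1 - 1946/5184 = 0.6246

0.6246


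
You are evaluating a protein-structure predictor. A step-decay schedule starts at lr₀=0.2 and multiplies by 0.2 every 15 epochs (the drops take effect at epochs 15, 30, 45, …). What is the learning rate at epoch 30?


n_drops = ⌊30/15⌋ = 2
lr = 0.2·0.2^2 = 0.2·0.04 = 0.008

0.008


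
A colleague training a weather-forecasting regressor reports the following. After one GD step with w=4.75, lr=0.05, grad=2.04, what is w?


w_new = w - α·∇
= 4.75 - 0.05·2.04
= 4.75 - 0.102
= 4.648

4.648


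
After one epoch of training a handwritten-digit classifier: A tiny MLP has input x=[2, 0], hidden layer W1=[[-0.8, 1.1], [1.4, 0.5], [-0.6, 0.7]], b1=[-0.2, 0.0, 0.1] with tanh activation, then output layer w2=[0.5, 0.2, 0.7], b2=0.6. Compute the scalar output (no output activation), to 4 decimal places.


z1[0] = (-0.8)·(2) + (1.1)·(0) - 0.2 = -1.8
z1[1] = (1.4)·(2) + (0.5)·(0) + 0.0 = 2.8
z1[2] = (-0.6)·(2) + (0.7)·(0) + 0.1 = -1.1
h = tanh(z1) = [-0.9468, 0.9926, -0.8005]
output = (0.5)·(-0.9468) + (0.2)·(0.9926) + (0.7)·(-0.8005) + 0.6 = -0.2352

-0.2352


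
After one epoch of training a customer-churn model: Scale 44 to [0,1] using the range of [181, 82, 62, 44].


min=44, max=181
(44-44)/(181-44) = 0/137 = 0.0

0.0


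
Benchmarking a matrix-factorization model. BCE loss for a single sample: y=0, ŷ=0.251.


BCE = -[y·ln(p) + (1-y)·ln(1-p)]
= -0 - 1·ln(1-0.251)
= -ln(0.749) = 0.289

0.289


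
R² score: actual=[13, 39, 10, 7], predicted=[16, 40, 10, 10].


ȳ = 17.25
SS_res = Σ(y-ŷ)² = 19
SS_tot = Σ(y-ȳ)² = 648.75
R² = 1 - SS_res/SS_tot = 1 - 0.0293 = 0.9707

0.9707


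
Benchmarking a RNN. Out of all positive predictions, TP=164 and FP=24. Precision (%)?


Precision = TP/(TP+FP)
= 164/(164+24)
= 164/188 = 87.23%

87.23%


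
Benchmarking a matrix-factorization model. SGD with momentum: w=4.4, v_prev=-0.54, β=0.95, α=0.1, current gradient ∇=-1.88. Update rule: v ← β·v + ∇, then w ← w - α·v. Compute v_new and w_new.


v_new = 0.95·-0.54 - 1.88 = -0.513 - 1.88 = -2.393
w_new = 4.4 - 0.1·-2.393 = 4.4 + 0.2393 = 4.6393

v_new=-2.393, w_new=4.6393


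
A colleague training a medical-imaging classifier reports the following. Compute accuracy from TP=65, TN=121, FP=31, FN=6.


Accuracy = (TP+TN)/(TP+TN+FP+FN)
= (65+121)/(223)
= 186/223 = 83.41%

83.41%


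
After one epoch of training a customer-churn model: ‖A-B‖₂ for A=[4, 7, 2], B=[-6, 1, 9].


d = √((4+ 6)² + (7-1)² + (2-9)²)
  = √(100 + 36 + 49)
  = √185 = 13.6015

13.6015


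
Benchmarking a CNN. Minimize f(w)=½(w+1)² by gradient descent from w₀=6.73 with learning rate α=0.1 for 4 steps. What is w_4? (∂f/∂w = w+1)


step 1: grad = 6.73+1 = 7.73; w = 6.73 - 0.1·(7.73) = 5.957
step 2: grad = 5.957+1 = 6.957; w = 5.957 - 0.1·(6.957) = 5.2613
step 3: grad = 5.2613+1 = 6.2613; w = 5.2613 - 0.1·(6.2613) = 4.63517
step 4: grad = 4.63517+1 = 5.63517; w = 4.63517 - 0.1·(5.63517) = 4.071653

4.071653


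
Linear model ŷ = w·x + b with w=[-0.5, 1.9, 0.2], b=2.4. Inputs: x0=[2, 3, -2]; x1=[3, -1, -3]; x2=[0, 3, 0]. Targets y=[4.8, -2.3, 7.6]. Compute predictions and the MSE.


ŷ0 = (-0.5)·(2) + (1.9)·(3) + (0.2)·(-2) + 2.4 = 6.7
ŷ1 = (-0.5)·(3) + (1.9)·(-1) + (0.2)·(-3) + 2.4 = -1.6
ŷ2 = (-0.5)·(0) + (1.9)·(3) + (0.2)·(0) + 2.4 = 8.1
errors² = [3.61, 0.49, 0.25]
MSE = 4.3500/3 = 1.45

1.45


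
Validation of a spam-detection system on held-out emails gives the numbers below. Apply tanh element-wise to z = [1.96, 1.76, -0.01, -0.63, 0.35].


tanh(1.96) = 0.9611
tanh(1.76) = 0.9425
tanh(-0.01) = -0.01
tanh(-0.63) = -0.5581
tanh(0.35) = 0.3364
result = [0.9611, 0.9425, -0.01, -0.5581, 0.3364]

[0.9611, 0.9425, -0.01, -0.5581, 0.3364]


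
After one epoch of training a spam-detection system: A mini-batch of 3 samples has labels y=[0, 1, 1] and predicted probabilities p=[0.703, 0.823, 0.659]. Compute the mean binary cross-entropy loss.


L[0] = -ln(1-0.703) = -ln(0.297) = 1.214
L[1] = -ln(0.823) = 0.1948
L[2] = -ln(0.659) = 0.417
mean = (1.214 + 0.1948 + 0.417)/3 = 0.6086

0.6086


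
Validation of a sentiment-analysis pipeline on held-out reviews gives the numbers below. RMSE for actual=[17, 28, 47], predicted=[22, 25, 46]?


MSE = 35/3 = 11.6667
RMSE = √(35/3) = 3.4157

3.4157


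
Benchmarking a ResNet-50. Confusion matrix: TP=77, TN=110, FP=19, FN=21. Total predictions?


Total = TP + TN + FP + FN
= 77 + 110 + 19 + 21
= 227
(Predicted positive: 96, predicted negative: 131)

227


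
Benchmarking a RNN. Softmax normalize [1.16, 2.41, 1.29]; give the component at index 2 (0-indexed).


Exponentials: e^1.16=3.1899, e^2.41=11.134, e^1.29=3.6328
Sum = 17.9567
Softmax = [0.1776, 0.62, 0.2023]
p[2] = 3.6328/17.9567 = 0.2023

0.2023


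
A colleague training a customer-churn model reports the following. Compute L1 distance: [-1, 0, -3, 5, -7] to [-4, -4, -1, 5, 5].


d = |-1+ 4| + |0+ 4| + |-3+ 1| + |5-5| + |-7-5|
  = 3 + 4 + 2 + 0 + 12
  = 21

21


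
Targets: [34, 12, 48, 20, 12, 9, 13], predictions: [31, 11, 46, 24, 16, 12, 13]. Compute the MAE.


Absolute errors: |34-31|=3, |12-11|=1, |48-46|=2, |20-24|=4, |12-16|=4, |9-12|=3, |13-13|=0
Sum = 17
MAE = 17/7 = 17/7

17/7


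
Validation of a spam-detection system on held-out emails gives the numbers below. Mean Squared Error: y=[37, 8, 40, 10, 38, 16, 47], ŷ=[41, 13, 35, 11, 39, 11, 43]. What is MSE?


Squared errors: (37-41)²=16, (8-13)²=25, (40-35)²=25, (10-11)²=1, (38-39)²=1, (16-11)²=25, (47-43)²=16
Sum = 109
MSE = 109/7 = 109/7

109/7


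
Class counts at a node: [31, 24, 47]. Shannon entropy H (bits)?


Probabilities: [31/102, 24/102, 47/102] ≈ [0.3039, 0.2353, 0.4608]
H = -((31/102)·log₂(31/102) + (24/102)·log₂(24/102) + (47/102)·log₂(47/102))
  = 1.5285 bits

1.5285 bits


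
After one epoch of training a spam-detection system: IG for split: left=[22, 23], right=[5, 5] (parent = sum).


Parent = [27, 28], H_parent = 0.9998
H_left = 0.9996 (n=45), H_right = 1 (n=10)
H_children = (45/55)·0.9996 + (10/55)·1 = 0.9997
IG = 0.9998 - 0.9997 = 0.0001

0.0001


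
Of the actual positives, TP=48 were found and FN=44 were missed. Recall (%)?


Recall = TP/(TP+FN)
= 48/(48+44)
= 48/92 = 52.17%

52.17%


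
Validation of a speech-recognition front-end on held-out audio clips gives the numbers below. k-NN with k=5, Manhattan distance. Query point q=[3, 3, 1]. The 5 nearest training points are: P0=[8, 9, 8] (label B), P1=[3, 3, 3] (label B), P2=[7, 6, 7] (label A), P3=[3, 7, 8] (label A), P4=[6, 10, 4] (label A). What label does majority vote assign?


d(q,P0) = 18  (label B)
d(q,P1) = 2  (label B)
d(q,P2) = 13  (label A)
d(q,P3) = 11  (label A)
d(q,P4) = 13  (label A)
Votes: A=3, B=2
Majority → A

A


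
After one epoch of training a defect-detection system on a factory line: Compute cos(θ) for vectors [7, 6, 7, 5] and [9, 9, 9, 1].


A·B = 7·9 + 6·9 + 7·9 + 5·1 = 185
‖A‖ = √159 = 12.6095, ‖B‖ = √244 = 15.6205
cos = 185/(√159·√244) = 185/√38796 = 0.9392

0.9392


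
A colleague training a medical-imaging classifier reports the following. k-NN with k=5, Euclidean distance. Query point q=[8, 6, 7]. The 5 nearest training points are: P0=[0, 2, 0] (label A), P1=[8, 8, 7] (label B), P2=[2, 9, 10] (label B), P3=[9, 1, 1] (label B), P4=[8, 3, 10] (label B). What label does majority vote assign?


d(q,P0) = 11.3578  (label A)
d(q,P1) = 2.0  (label B)
d(q,P2) = 7.3485  (label B)
d(q,P3) = 7.874  (label B)
d(q,P4) = 4.2426  (label B)
Votes: A=1, B=4
Majority → B

B


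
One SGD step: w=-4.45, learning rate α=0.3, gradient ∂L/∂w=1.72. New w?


w_new = w - α·∇
= -4.45 - 0.3·1.72
= -4.45 - 0.516
= -4.966

-4.966


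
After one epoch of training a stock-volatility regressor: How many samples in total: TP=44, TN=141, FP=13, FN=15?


Total = TP + TN + FP + FN
= 44 + 141 + 13 + 15
= 213
(Predicted positive: 57, predicted negative: 156)

213


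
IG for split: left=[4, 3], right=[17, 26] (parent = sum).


Parent = [21, 29], H_parent = 0.9815
H_left = 0.9852 (n=7), H_right = 0.9682 (n=43)
H_children = (7/50)·0.9852 + (43/50)·0.9682 = 0.9706
IG = 0.9815 - 0.9706 = 0.0109

0.0109


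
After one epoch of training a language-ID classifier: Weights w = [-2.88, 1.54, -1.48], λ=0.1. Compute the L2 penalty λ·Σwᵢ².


‖w‖₂² = (-2.88)² + (1.54)² + (-1.48)²
     = 8.2944 + 2.3716 + 2.1904
     = 12.8564
λ·‖w‖₂² = 0.1·12.8564 = 1.28564

1.28564


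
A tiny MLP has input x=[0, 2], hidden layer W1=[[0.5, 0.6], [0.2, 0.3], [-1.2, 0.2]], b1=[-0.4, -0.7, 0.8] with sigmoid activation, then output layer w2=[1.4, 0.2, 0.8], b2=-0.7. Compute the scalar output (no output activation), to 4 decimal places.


z1[0] = (0.5)·(0) + (0.6)·(2) - 0.4 = 0.8
z1[1] = (0.2)·(0) + (0.3)·(2) - 0.7 = -0.1
z1[2] = (-1.2)·(0) + (0.2)·(2) + 0.8 = 1.2
h = sigmoid(z1) = [0.69, 0.475, 0.7685]
output = (1.4)·(0.69) + (0.2)·(0.475) + (0.8)·(0.7685) - 0.7 = 0.9758

0.9758


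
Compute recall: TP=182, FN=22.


Recall = TP/(TP+FN)
= 182/(182+22)
= 182/204 = 89.22%

89.22%


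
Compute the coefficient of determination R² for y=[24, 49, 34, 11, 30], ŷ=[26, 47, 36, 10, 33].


ȳ = 29.6
SS_res = Σ(y-ŷ)² = 22
SS_tot = Σ(y-ȳ)² = 773.2
R² = 1 - SS_res/SS_tot = 1 - 0.0285 = 0.9715

0.9715


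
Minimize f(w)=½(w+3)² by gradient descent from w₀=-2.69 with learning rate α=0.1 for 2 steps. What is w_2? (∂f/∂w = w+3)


step 1: grad = -2.69+3 = 0.31; w = -2.69 - 0.1·(0.31) = -2.721
step 2: grad = -2.721+3 = 0.279; w = -2.721 - 0.1·(0.279) = -2.7489

-2.7489


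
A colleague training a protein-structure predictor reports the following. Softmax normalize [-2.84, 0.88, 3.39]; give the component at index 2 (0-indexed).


Exponentials: e^-2.84=0.0584, e^0.88=2.4109, e^3.39=29.666
Sum = 32.1353
Softmax = [0.0018, 0.075, 0.9232]
p[2] = 29.666/32.1353 = 0.9232

0.9232


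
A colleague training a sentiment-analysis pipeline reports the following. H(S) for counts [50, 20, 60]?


Probabilities: [50/130, 20/130, 60/130] ≈ [0.3846, 0.1538, 0.4615]
H = -((50/130)·log₂(50/130) + (20/130)·log₂(20/130) + (60/130)·log₂(60/130))
  = 1.4605 bits

1.4605 bits


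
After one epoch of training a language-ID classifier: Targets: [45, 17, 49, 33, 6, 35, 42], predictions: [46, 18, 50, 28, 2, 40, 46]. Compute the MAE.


Absolute errors: |45-46|=1, |17-18|=1, |49-50|=1, |33-28|=5, |6-2|=4, |35-40|=5, |42-46|=4
Sum = 21
MAE = 21/7 = 3

3


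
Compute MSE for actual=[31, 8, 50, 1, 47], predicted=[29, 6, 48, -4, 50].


Squared errors: (31-29)²=4, (8-6)²=4, (50-48)²=4, (1+ 4)²=25, (47-50)²=9
Sum = 46
MSE = 46/5 = 46/5

46/5


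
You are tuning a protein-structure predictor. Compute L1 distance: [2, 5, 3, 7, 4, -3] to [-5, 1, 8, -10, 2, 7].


d = |2+ 5| + |5-1| + |3-8| + |7+ 10| + |4-2| + |-3-7|
  = 7 + 4 + 5 + 17 + 2 + 10
  = 45

45


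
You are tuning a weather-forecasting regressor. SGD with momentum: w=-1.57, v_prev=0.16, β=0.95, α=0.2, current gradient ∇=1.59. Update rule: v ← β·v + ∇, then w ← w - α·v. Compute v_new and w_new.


v_new = 0.95·0.16 + 1.59 = 0.152 + 1.59 = 1.742
w_new = -1.57 - 0.2·1.742 = -1.57 - 0.3484 = -1.9184

v_new=1.742, w_new=-1.9184


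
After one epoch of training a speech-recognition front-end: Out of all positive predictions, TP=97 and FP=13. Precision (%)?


Precision = TP/(TP+FP)
= 97/(97+13)
= 97/110 = 88.18%

88.18%


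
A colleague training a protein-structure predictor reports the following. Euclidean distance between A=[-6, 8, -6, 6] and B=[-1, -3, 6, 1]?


d = √((-6+ 1)² + (8+ 3)² + (-6-6)² + (6-1)²)
  = √(25 + 121 + 144 + 25)
  = √315 = 17.7482

17.7482


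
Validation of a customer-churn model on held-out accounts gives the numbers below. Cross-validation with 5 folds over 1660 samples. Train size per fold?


Fold size = 1660/5 = 332
Training per fold = 1660 - 332 = 1328

1328


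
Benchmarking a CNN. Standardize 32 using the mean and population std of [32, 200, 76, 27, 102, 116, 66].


μ = 88.4286, σ = 54.7823
z = (32 - 88.4286)/54.7823 = -1.0301

-1.0301


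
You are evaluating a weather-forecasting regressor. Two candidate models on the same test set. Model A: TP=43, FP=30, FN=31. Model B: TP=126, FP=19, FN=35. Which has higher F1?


Model A: P=43/73=0.589, R=43/74=0.5811, F1=2PR/(P+R)=2TP/(2TP+FP+FN)=86/147=0.585
Model B: P=126/145=0.869, R=126/161=0.7826, F1=2PR/(P+R)=2TP/(2TP+FP+FN)=252/306=0.8235
0.585 < 0.8235 → Model B

Model B


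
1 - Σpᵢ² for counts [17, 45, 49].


Probabilities: [17/111, 45/111, 49/111] ≈ [0.1532, 0.4054, 0.4414]
Σpᵢ² = (289 + 2025 + 2401)/111² = 4715/12321
Gini = 1 - Σpᵢ² = 1 - 4715/12321 = 0.6173

0.6173


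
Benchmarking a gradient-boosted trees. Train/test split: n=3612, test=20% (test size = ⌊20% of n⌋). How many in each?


Test = ⌊3612·20/100⌋ = 722
Train = 3612 - 722 = 2890

Train: 2890, Test: 722


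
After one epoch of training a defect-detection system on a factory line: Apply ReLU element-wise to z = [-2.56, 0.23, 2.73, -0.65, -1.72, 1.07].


ReLU(-2.56) = max(0, -2.56) = 0.0
ReLU(0.23) = max(0, 0.23) = 0.23
ReLU(2.73) = max(0, 2.73) = 2.73
ReLU(-0.65) = max(0, -0.65) = 0.0
ReLU(-1.72) = max(0, -1.72) = 0.0
ReLU(1.07) = max(0, 1.07) = 1.07
result = [0.0, 0.23, 2.73, 0.0, 0.0, 1.07]

[0.0, 0.23, 2.73, 0.0, 0.0, 1.07]


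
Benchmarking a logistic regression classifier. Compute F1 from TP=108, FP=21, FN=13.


Precision = 108/129 = 0.8372
Recall = 108/121 = 0.8926
F1 = 2·P·R/(P+R) = 2·TP/(2·TP+FP+FN) = 216/(216+21+13) = 216/250 = 0.864

0.864


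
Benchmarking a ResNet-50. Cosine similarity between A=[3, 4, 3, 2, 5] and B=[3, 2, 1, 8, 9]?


A·B = 3·3 + 4·2 + 3·1 + 2·8 + 5·9 = 81
‖A‖ = √63 = 7.9373, ‖B‖ = √159 = 12.6095
cos = 81/(√63·√159) = 81/√10017 = 0.8093

0.8093


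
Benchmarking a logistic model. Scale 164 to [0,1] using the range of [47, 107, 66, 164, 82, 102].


min=47, max=164
(164-47)/(164-47) = 117/117 = 1.0

1.0


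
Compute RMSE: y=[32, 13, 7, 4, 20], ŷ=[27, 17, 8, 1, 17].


MSE = 60/5 = 12
RMSE = √(60/5) = 3.4641

3.4641


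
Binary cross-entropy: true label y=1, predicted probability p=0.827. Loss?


BCE = -[y·ln(p) + (1-y)·ln(1-p)]
= -1·ln(0.827) - 0
= -ln(0.827) = 0.19

0.19


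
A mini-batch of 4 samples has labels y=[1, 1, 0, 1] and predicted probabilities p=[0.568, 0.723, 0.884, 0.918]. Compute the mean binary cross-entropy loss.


L[0] = -ln(0.568) = 0.5656
L[1] = -ln(0.723) = 0.3243
L[2] = -ln(1-0.884) = -ln(0.116) = 2.1542
L[3] = -ln(0.918) = 0.0856
mean = (0.5656 + 0.3243 + 2.1542 + 0.0856)/4 = 0.7824

0.7824


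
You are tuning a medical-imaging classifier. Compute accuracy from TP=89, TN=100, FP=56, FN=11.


Accuracy = (TP+TN)/(TP+TN+FP+FN)
= (89+100)/(256)
= 189/256 = 73.83%

73.83%


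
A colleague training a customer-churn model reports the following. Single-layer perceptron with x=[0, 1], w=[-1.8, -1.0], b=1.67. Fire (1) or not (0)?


z = (0)·(-1.8) + (1)·(-1.0) + 1.67
  = 0.67
step(z) = 1 (z≥0)

1


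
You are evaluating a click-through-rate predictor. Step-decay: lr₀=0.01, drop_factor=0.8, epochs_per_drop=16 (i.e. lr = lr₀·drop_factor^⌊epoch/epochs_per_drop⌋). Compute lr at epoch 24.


n_drops = ⌊24/16⌋ = 1
lr = 0.01·0.8^1 = 0.01·0.8 = 0.008

0.008


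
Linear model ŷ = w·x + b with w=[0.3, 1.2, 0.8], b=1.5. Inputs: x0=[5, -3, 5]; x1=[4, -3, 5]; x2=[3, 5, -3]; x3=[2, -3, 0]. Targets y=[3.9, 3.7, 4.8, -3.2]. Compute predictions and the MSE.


ŷ0 = (0.3)·(5) + (1.2)·(-3) + (0.8)·(5) + 1.5 = 3.4
ŷ1 = (0.3)·(4) + (1.2)·(-3) + (0.8)·(5) + 1.5 = 3.1
ŷ2 = (0.3)·(3) + (1.2)·(5) + (0.8)·(-3) + 1.5 = 6.0
ŷ3 = (0.3)·(2) + (1.2)·(-3) + (0.8)·(0) + 1.5 = -1.5
errors² = [0.25, 0.36, 1.44, 2.89]
MSE = 4.9400/4 = 1.235

1.235


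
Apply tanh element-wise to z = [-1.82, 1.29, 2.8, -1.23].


tanh(-1.82) = -0.9488
tanh(1.29) = 0.8591
tanh(2.8) = 0.9926
tanh(-1.23) = -0.8426
result = [-0.9488, 0.8591, 0.9926, -0.8426]

[-0.9488, 0.8591, 0.9926, -0.8426]


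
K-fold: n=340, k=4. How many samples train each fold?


Fold size = 340/4 = 85
Training per fold = 340 - 85 = 255

255


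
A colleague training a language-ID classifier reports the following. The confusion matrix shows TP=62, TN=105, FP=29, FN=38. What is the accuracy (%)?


Accuracy = (TP+TN)/(TP+TN+FP+FN)
= (62+105)/(234)
= 167/234 = 71.37%

71.37%


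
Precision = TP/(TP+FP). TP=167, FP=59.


Precision = TP/(TP+FP)
= 167/(167+59)
= 167/226 = 73.89%

73.89%


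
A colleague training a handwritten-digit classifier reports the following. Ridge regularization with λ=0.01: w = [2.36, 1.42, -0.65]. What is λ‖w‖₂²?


‖w‖₂² = (2.36)² + (1.42)² + (-0.65)²
     = 5.5696 + 2.0164 + 0.4225
     = 8.0085
λ·‖w‖₂² = 0.01·8.0085 = 0.080085

0.080085


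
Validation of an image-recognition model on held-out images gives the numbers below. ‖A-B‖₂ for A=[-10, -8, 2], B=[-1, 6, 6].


d = √((-10+ 1)² + (-8-6)² + (2-6)²)
  = √(81 + 196 + 16)
  = √293 = 17.1172

17.1172


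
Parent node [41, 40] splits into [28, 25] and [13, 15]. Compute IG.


Parent = [41, 40], H_parent = 0.9999
H_left = 0.9977 (n=53), H_right = 0.9963 (n=28)
H_children = (53/81)·0.9977 + (28/81)·0.9963 = 0.9972
IG = 0.9999 - 0.9972 = 0.0027

0.0027


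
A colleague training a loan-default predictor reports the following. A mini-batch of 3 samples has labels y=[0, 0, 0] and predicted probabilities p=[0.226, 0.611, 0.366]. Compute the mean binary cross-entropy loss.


L[0] = -ln(1-0.226) = -ln(0.774) = 0.2562
L[1] = -ln(1-0.611) = -ln(0.389) = 0.9442
L[2] = -ln(1-0.366) = -ln(0.634) = 0.4557
mean = (0.2562 + 0.9442 + 0.4557)/3 = 0.552

0.552


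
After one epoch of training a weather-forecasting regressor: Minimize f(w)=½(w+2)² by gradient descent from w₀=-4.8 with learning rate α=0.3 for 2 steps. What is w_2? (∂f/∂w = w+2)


step 1: grad = -4.8+2 = -2.8; w = -4.8 - 0.3·(-2.8) = -3.96
step 2: grad = -3.96+2 = -1.96; w = -3.96 - 0.3·(-1.96) = -3.372

-3.372


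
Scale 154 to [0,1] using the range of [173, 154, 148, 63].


min=63, max=173
(154-63)/(173-63) = 91/110 = 0.8273

0.8273


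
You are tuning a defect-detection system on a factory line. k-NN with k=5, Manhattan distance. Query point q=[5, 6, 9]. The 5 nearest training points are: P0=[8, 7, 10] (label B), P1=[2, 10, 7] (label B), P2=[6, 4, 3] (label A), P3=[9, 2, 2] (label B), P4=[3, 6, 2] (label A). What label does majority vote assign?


d(q,P0) = 5  (label B)
d(q,P1) = 9  (label B)
d(q,P2) = 9  (label A)
d(q,P3) = 15  (label B)
d(q,P4) = 9  (label A)
Votes: A=2, B=3
Majority → B

B


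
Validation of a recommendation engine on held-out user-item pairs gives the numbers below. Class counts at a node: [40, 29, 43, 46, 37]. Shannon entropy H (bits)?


Probabilities: [40/195, 29/195, 43/195, 46/195, 37/195] ≈ [0.2051, 0.1487, 0.2205, 0.2359, 0.1897]
H = -((40/195)·log₂(40/195) + (29/195)·log₂(29/195) + (43/195)·log₂(43/195) + (46/195)·log₂(46/195) + (37/195)·log₂(37/195))
  = 2.3052 bits

2.3052 bits


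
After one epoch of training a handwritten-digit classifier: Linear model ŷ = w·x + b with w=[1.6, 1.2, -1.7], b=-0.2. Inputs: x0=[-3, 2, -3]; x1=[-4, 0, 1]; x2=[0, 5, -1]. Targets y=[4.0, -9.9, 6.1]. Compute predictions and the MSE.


ŷ0 = (1.6)·(-3) + (1.2)·(2) + (-1.7)·(-3) - 0.2 = 2.5
ŷ1 = (1.6)·(-4) + (1.2)·(0) + (-1.7)·(1) - 0.2 = -8.3
ŷ2 = (1.6)·(0) + (1.2)·(5) + (-1.7)·(-1) - 0.2 = 7.5
errors² = [2.25, 2.56, 1.96]
MSE = 6.7700/3 = 2.2567

2.2567


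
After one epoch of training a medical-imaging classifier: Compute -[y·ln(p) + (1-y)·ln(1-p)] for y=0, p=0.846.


BCE = -[y·ln(p) + (1-y)·ln(1-p)]
= -0 - 1·ln(1-0.846)
= -ln(0.154) = 1.8708

1.8708


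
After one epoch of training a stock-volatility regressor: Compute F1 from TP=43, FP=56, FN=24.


Precision = 43/99 = 0.4343
Recall = 43/67 = 0.6418
F1 = 2·P·R/(P+R) = 2·TP/(2·TP+FP+FN) = 86/(86+56+24) = 86/166 = 0.5181

0.5181


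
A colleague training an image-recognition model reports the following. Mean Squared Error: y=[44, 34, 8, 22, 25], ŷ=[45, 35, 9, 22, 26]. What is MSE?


Squared errors: (44-45)²=1, (34-35)²=1, (8-9)²=1, (22-22)²=0, (25-26)²=1
Sum = 4
MSE = 4/5 = 4/5

4/5


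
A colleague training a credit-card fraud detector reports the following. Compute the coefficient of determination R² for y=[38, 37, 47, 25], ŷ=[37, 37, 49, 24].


ȳ = 36.75
SS_res = Σ(y-ŷ)² = 6
SS_tot = Σ(y-ȳ)² = 244.75
R² = 1 - SS_res/SS_tot = 1 - 0.0245 = 0.9755

0.9755


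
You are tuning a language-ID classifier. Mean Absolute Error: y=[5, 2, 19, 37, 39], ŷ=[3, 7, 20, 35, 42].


Absolute errors: |5-3|=2, |2-7|=5, |19-20|=1, |37-35|=2, |39-42|=3
Sum = 13
MAE = 13/5 = 13/5

13/5


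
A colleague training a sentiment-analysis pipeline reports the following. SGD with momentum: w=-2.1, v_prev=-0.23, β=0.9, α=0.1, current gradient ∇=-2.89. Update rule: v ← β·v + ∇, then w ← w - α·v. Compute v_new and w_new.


v_new = 0.9·-0.23 - 2.89 = -0.207 - 2.89 = -3.097
w_new = -2.1 - 0.1·-3.097 = -2.1 + 0.3097 = -1.7903

v_new=-3.097, w_new=-1.7903
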